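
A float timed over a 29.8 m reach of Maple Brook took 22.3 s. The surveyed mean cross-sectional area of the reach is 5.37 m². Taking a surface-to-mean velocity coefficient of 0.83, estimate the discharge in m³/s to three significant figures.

5.96 m³/s

v_surface = L / t̄ = 29.8 / 22.3 = 1.336 m/s
v_mean = 0.83 × 1.336 = 1.109 m/s
Q = A × v_mean = 5.37 × 1.109 = 5.956 m³/s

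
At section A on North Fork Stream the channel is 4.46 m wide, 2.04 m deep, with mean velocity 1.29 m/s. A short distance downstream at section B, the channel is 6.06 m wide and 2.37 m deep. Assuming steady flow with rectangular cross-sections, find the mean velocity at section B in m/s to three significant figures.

0.817 m/s

Q = A₁V₁ = (4.46×2.04) × 1.29 = 11.74 m³/s
A₂ = 6.06 × 2.37 = 14.36 m²
V₂ = Q/A₂ = 11.74/14.36 = 0.8172 m/s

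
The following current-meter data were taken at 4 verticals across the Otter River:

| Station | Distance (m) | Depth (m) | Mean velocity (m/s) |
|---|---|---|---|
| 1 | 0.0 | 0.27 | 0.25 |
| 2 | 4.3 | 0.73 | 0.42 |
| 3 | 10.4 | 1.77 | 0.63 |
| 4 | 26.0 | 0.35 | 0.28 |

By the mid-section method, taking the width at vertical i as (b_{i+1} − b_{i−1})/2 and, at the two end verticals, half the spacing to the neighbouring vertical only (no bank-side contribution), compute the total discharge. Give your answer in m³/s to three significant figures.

14.6 m³/s

w_1 = (4.3 − 0.0)/2 = 2.15 m; q_1 = 0.25 × 0.27 × 2.15 = 0.1451 m³/s
w_2 = (10.4 − 0.0)/2 = 5.2 m; q_2 = 0.42 × 0.73 × 5.2 = 1.594 m³/s
w_3 = (26.0 − 4.3)/2 = 10.85 m; q_3 = 0.63 × 1.77 × 10.85 = 12.10 m³/s
w_4 = (26.0 − 10.4)/2 = 7.8 m; q_4 = 0.28 × 0.35 × 7.8 = 0.7644 m³/s
Q = Σ qᵢ = 14.60 m³/s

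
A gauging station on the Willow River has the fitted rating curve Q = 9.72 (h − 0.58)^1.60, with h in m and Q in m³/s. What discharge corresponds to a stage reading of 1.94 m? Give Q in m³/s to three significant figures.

15.9 m³/s

Q = 9.72 × (1.94 − 0.58)^1.60 = 9.72 × 1.36^1.60 = 15.90 m³/s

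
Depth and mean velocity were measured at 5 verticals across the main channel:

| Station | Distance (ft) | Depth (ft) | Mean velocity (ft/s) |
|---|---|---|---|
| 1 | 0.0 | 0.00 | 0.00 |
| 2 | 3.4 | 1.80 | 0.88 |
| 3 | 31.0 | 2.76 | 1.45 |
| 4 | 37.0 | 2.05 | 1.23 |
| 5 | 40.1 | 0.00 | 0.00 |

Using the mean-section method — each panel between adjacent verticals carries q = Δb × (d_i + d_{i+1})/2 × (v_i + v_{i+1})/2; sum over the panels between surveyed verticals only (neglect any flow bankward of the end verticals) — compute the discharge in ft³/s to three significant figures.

Panel 1-2: Δb = 3.4 ft, d̄ = (0.00+1.80)/2 = 0.9, v̄ = (0.00+0.88)/2 = 0.44 → q = 3.4×0.9×0.44 = 1.346 ft³/s
Panel 2-3: Δb = 27.6 ft, d̄ = (1.80+2.76)/2 = 2.28, v̄ = (0.88+1.45)/2 = 1.165 → q = 27.6×2.28×1.165 = 73.31 ft³/s
Panel 3-4: Δb = 6 ft, d̄ = (2.76+2.05)/2 = 2.405, v̄ = (1.45+1.23)/2 = 1.34 → q = 6×2.405×1.34 = 19.34 ft³/s
Panel 4-5: Δb = 3.1 ft, d̄ = (2.05+0.00)/2 = 1.025, v̄ = (1.23+0.00)/2 = 0.615 → q = 3.1×1.025×0.615 = 1.954 ft³/s
Q = Σ q = 95.95 ft³/s

95.9 ft³/s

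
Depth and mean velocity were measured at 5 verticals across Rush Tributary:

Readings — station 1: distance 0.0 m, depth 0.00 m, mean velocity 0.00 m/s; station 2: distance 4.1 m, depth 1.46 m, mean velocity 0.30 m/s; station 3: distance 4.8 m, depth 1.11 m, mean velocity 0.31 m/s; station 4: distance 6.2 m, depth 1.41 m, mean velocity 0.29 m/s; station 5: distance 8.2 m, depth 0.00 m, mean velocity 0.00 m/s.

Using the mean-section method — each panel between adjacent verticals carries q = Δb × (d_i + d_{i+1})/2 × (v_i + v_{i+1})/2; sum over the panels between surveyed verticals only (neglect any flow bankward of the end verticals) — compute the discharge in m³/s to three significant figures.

1.46 m³/s

Panel 1-2: Δb = 4.1 m, d̄ = (0.00+1.46)/2 = 0.73, v̄ = (0.00+0.30)/2 = 0.15 → q = 4.1×0.73×0.15 = 0.4490 m³/s
Panel 2-3: Δb = 0.7 m, d̄ = (1.46+1.11)/2 = 1.285, v̄ = (0.30+0.31)/2 = 0.305 → q = 0.7×1.285×0.305 = 0.2743 m³/s
Panel 3-4: Δb = 1.4 m, d̄ = (1.11+1.41)/2 = 1.26, v̄ = (0.31+0.29)/2 = 0.3 → q = 1.4×1.26×0.3 = 0.5292 m³/s
Panel 4-5: Δb = 2 m, d̄ = (1.41+0.00)/2 = 0.705, v̄ = (0.29+0.00)/2 = 0.145 → q = 2×0.705×0.145 = 0.2045 m³/s
Q = Σ q = 1.457 m³/s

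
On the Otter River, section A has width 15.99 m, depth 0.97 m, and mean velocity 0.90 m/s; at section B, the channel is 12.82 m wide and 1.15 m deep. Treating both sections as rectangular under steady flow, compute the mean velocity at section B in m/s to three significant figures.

0.947 m/s

Q = A₁V₁ = (15.99×0.97) × 0.90 = 13.96 m³/s
A₂ = 12.82 × 1.15 = 14.74 m²
V₂ = Q/A₂ = 13.96/14.74 = 0.9468 m/s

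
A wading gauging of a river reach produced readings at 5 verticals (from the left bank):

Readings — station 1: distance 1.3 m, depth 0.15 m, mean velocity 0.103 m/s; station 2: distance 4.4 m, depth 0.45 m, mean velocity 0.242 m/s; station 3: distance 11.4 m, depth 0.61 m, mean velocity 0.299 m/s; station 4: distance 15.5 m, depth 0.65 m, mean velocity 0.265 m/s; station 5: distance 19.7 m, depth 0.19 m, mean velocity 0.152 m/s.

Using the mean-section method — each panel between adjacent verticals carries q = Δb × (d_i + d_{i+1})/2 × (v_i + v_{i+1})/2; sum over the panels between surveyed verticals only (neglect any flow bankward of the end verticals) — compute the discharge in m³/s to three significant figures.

Panel 1-2: Δb = 3.1 m, d̄ = (0.15+0.45)/2 = 0.3, v̄ = (0.103+0.242)/2 = 0.1725 → q = 3.1×0.3×0.1725 = 0.1604 m³/s
Panel 2-3: Δb = 7 m, d̄ = (0.45+0.61)/2 = 0.53, v̄ = (0.242+0.299)/2 = 0.2705 → q = 7×0.53×0.2705 = 1.004 m³/s
Panel 3-4: Δb = 4.1 m, d̄ = (0.61+0.65)/2 = 0.63, v̄ = (0.299+0.265)/2 = 0.282 → q = 4.1×0.63×0.282 = 0.7284 m³/s
Panel 4-5: Δb = 4.2 m, d̄ = (0.65+0.19)/2 = 0.42, v̄ = (0.265+0.152)/2 = 0.2085 → q = 4.2×0.42×0.2085 = 0.3678 m³/s
Q = Σ q = 2.260 m³/s

2.26 m³/s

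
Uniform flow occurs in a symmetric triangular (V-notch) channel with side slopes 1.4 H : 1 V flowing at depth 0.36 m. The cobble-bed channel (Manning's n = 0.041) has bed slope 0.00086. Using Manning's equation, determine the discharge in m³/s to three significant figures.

A = z·y² = 1.4×0.36² = 0.1814 m²
P = 2y√(1+z²) = 2×0.36×√(1+1.4²) = 1.239 m
R = A/P = 0.1814/1.239 = 0.1465 m
Q = (1/n)·A·R^(2/3)·S^(1/2) = (1/0.041) × 0.1814 × 0.1465^(2/3) × 0.00086^(1/2) = 0.03606 m³/s

0.0361 m³/s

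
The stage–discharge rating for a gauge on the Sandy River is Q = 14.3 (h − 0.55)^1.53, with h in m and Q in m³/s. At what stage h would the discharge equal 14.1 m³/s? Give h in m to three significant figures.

1.54 m

h − h₀ = (Q/C)^(1/b) = (14.1/14.3)^(1/1.53) = 0.9908 m
h = 0.55 + 0.9908 = 1.541 m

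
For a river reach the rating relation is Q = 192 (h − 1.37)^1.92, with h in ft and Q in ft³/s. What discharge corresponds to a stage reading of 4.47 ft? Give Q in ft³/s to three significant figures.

Q = 192 × (4.47 − 1.37)^1.92 = 192 × 3.1^1.92 = 1685 ft³/s

1690 ft³/s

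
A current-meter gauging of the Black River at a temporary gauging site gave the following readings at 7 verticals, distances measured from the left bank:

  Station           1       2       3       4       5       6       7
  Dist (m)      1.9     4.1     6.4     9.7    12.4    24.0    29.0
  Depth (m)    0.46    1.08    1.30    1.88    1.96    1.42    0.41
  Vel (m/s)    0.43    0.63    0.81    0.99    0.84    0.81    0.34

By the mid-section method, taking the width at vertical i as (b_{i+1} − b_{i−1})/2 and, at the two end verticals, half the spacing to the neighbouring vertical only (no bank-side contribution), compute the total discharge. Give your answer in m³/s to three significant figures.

w_1 = (4.1 − 1.9)/2 = 1.1 m; q_1 = 0.43 × 0.46 × 1.1 = 0.2176 m³/s
w_2 = (6.4 − 1.9)/2 = 2.25 m; q_2 = 0.63 × 1.08 × 2.25 = 1.531 m³/s
w_3 = (9.7 − 4.1)/2 = 2.8 m; q_3 = 0.81 × 1.30 × 2.8 = 2.948 m³/s
w_4 = (12.4 − 6.4)/2 = 3 m; q_4 = 0.99 × 1.88 × 3 = 5.584 m³/s
w_5 = (24.0 − 9.7)/2 = 7.15 m; q_5 = 0.84 × 1.96 × 7.15 = 11.77 m³/s
w_6 = (29.0 − 12.4)/2 = 8.3 m; q_6 = 0.81 × 1.42 × 8.3 = 9.547 m³/s
w_7 = (29.0 − 24.0)/2 = 2.5 m; q_7 = 0.34 × 0.41 × 2.5 = 0.3485 m³/s
Q = Σ qᵢ = 31.95 m³/s

31.9 m³/s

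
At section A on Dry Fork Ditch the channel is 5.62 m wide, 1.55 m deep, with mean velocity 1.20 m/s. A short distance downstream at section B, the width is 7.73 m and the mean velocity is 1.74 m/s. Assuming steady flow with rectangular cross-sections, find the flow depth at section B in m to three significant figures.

0.777 m

Q = A₁V₁ = (5.62×1.55) × 1.20 = 10.45 m³/s
d₂ = Q/(b₂ V₂) = 10.45/(7.73×1.74) = 0.7772 m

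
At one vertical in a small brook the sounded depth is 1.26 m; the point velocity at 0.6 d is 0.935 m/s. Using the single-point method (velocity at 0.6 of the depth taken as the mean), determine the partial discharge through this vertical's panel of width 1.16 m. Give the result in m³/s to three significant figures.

v̄ = v₀.₆ = 0.935 m/s
q = v̄ × d × w = 0.9350 × 1.26 × 1.16 = 1.367 m³/s

1.37 m³/s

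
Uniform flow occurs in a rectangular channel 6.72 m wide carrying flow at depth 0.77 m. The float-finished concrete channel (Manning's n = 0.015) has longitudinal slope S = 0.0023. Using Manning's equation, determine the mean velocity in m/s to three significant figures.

A = b·y = 6.72 × 0.77 = 5.174 m²
P = b + 2y = 6.72 + 2×0.77 = 8.260 m
R = A/P = 5.174/8.260 = 0.6264 m
Q = (1/n)·A·R^(2/3)·S^(1/2) = (1/0.015) × 5.174 × 0.6264^(2/3) × 0.0023^(1/2) = 12.11 m³/s
V = Q/A = 12.11/5.174 = 2.341 m/s

2.34 m/s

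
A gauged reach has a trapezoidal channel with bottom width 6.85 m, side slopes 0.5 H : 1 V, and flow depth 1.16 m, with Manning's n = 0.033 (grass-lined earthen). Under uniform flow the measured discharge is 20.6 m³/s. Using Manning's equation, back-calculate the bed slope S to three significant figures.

0.00703

A = (b + z·y)·y = (6.85 + 0.5×1.16)×1.16 = 8.619 m²
P = b + 2y√(1+z²) = 6.85 + 2×1.16×√(1+0.5²) = 9.444 m
R = A/P = 8.619/9.444 = 0.9126 m
S = (Q·n / (1·A·R^(2/3)))² = (20.6×0.033 / (1×8.619×0.9409))² = 0.007028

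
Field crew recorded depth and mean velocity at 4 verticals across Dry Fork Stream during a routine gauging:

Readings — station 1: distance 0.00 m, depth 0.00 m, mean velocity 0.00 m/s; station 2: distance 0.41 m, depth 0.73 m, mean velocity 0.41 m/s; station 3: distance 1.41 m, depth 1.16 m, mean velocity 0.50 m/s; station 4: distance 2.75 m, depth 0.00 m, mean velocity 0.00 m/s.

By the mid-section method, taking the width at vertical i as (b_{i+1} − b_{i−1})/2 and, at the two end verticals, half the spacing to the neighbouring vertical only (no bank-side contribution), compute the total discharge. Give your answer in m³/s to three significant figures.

0.890 m³/s

w_2 = (1.41 − 0.00)/2 = 0.705 m; q_2 = 0.41 × 0.73 × 0.705 = 0.2110 m³/s
w_3 = (2.75 − 0.41)/2 = 1.17 m; q_3 = 0.50 × 1.16 × 1.17 = 0.6786 m³/s
Stations 1, 4 contribute zero (depth or velocity is 0).
Q = Σ qᵢ = 0.8896 m³/s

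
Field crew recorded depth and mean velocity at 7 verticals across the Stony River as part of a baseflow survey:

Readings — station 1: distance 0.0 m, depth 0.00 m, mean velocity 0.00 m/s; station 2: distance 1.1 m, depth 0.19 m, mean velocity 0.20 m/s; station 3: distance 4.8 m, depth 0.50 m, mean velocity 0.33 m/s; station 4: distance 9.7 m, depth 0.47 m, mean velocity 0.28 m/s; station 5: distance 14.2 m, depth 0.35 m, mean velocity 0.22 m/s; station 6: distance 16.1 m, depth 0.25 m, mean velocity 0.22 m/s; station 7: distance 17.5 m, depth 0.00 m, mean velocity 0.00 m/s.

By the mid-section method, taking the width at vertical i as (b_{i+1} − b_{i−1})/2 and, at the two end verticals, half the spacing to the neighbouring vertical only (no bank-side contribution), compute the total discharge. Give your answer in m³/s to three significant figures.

w_2 = (4.8 − 0.0)/2 = 2.4 m; q_2 = 0.20 × 0.19 × 2.4 = 0.09120 m³/s
w_3 = (9.7 − 1.1)/2 = 4.3 m; q_3 = 0.33 × 0.50 × 4.3 = 0.7095 m³/s
w_4 = (14.2 − 4.8)/2 = 4.7 m; q_4 = 0.28 × 0.47 × 4.7 = 0.6185 m³/s
w_5 = (16.1 − 9.7)/2 = 3.2 m; q_5 = 0.22 × 0.35 × 3.2 = 0.2464 m³/s
w_6 = (17.5 − 14.2)/2 = 1.65 m; q_6 = 0.22 × 0.25 × 1.65 = 0.09075 m³/s
Stations 1, 7 contribute zero (depth or velocity is 0).
Q = Σ qᵢ = 1.756 m³/s

1.76 m³/s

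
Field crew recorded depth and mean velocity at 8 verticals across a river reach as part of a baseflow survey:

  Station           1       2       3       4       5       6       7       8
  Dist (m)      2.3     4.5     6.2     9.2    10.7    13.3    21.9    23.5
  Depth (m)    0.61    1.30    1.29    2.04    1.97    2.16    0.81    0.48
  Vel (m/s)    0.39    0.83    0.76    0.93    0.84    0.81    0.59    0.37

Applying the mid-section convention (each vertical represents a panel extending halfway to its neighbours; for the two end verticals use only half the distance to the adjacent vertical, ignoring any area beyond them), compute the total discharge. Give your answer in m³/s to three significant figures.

w_1 = (4.5 − 2.3)/2 = 1.1 m; q_1 = 0.39 × 0.61 × 1.1 = 0.2617 m³/s
w_2 = (6.2 − 2.3)/2 = 1.95 m; q_2 = 0.83 × 1.30 × 1.95 = 2.104 m³/s
w_3 = (9.2 − 4.5)/2 = 2.35 m; q_3 = 0.76 × 1.29 × 2.35 = 2.304 m³/s
w_4 = (10.7 − 6.2)/2 = 2.25 m; q_4 = 0.93 × 2.04 × 2.25 = 4.269 m³/s
w_5 = (13.3 − 9.2)/2 = 2.05 m; q_5 = 0.84 × 1.97 × 2.05 = 3.392 m³/s
w_6 = (21.9 − 10.7)/2 = 5.6 m; q_6 = 0.81 × 2.16 × 5.6 = 9.798 m³/s
w_7 = (23.5 − 13.3)/2 = 5.1 m; q_7 = 0.59 × 0.81 × 5.1 = 2.437 m³/s
w_8 = (23.5 − 21.9)/2 = 0.8 m; q_8 = 0.37 × 0.48 × 0.8 = 0.1421 m³/s
Q = Σ qᵢ = 24.71 m³/s

24.7 m³/s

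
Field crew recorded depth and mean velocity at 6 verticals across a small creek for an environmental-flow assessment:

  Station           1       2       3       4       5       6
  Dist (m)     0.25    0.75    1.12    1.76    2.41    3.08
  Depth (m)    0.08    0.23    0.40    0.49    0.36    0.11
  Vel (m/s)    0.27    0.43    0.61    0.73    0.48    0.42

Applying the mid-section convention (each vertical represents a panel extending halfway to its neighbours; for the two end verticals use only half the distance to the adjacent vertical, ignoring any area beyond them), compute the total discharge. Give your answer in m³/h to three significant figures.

1910 m³/h

w_1 = (0.75 − 0.25)/2 = 0.25 m; q_1 = 0.27 × 0.08 × 0.25 = 0.005400 m³/s
w_2 = (1.12 − 0.25)/2 = 0.435 m; q_2 = 0.43 × 0.23 × 0.435 = 0.04302 m³/s
w_3 = (1.76 − 0.75)/2 = 0.505 m; q_3 = 0.61 × 0.40 × 0.505 = 0.1232 m³/s
w_4 = (2.41 − 1.12)/2 = 0.645 m; q_4 = 0.73 × 0.49 × 0.645 = 0.2307 m³/s
w_5 = (3.08 − 1.76)/2 = 0.66 m; q_5 = 0.48 × 0.36 × 0.66 = 0.1140 m³/s
w_6 = (3.08 − 2.41)/2 = 0.335 m; q_6 = 0.42 × 0.11 × 0.335 = 0.01548 m³/s
Q = Σ qᵢ = 0.5319 m³/s
= 0.5319 × 3600 = 1915 m³/h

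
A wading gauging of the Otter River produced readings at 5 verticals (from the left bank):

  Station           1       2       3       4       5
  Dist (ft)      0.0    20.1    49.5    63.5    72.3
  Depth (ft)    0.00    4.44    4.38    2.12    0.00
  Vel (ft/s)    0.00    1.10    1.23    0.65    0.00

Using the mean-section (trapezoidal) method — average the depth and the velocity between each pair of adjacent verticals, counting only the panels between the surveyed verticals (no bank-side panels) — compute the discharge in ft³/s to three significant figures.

221 ft³/s

Panel 1-2: Δb = 20.1 ft, d̄ = (0.00+4.44)/2 = 2.22, v̄ = (0.00+1.10)/2 = 0.55 → q = 20.1×2.22×0.55 = 24.54 ft³/s
Panel 2-3: Δb = 29.4 ft, d̄ = (4.44+4.38)/2 = 4.41, v̄ = (1.10+1.23)/2 = 1.165 → q = 29.4×4.41×1.165 = 151.0 ft³/s
Panel 3-4: Δb = 14 ft, d̄ = (4.38+2.12)/2 = 3.25, v̄ = (1.23+0.65)/2 = 0.94 → q = 14×3.25×0.94 = 42.77 ft³/s
Panel 4-5: Δb = 8.8 ft, d̄ = (2.12+0.00)/2 = 1.06, v̄ = (0.65+0.00)/2 = 0.325 → q = 8.8×1.06×0.325 = 3.032 ft³/s
Q = Σ q = 221.4 ft³/s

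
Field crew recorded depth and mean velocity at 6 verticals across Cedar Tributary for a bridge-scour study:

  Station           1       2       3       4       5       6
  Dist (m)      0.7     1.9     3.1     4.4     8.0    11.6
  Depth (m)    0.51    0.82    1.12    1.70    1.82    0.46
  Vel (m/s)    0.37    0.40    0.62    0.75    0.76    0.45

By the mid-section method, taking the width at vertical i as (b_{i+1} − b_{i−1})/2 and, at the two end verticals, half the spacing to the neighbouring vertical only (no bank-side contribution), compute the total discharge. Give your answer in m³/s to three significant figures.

9.85 m³/s

w_1 = (1.9 − 0.7)/2 = 0.6 m; q_1 = 0.37 × 0.51 × 0.6 = 0.1132 m³/s
w_2 = (3.1 − 0.7)/2 = 1.2 m; q_2 = 0.40 × 0.82 × 1.2 = 0.3936 m³/s
w_3 = (4.4 − 1.9)/2 = 1.25 m; q_3 = 0.62 × 1.12 × 1.25 = 0.8680 m³/s
w_4 = (8.0 − 3.1)/2 = 2.45 m; q_4 = 0.75 × 1.70 × 2.45 = 3.124 m³/s
w_5 = (11.6 − 4.4)/2 = 3.6 m; q_5 = 0.76 × 1.82 × 3.6 = 4.980 m³/s
w_6 = (11.6 − 8.0)/2 = 1.8 m; q_6 = 0.45 × 0.46 × 1.8 = 0.3726 m³/s
Q = Σ qᵢ = 9.851 m³/s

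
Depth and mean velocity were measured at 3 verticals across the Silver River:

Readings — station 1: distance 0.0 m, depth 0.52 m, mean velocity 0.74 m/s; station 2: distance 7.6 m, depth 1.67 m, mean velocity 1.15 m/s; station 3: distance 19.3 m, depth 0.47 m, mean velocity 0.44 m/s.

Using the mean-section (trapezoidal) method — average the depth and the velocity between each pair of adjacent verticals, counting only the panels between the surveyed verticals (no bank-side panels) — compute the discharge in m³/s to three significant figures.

Panel 1-2: Δb = 7.6 m, d̄ = (0.52+1.67)/2 = 1.095, v̄ = (0.74+1.15)/2 = 0.945 → q = 7.6×1.095×0.945 = 7.864 m³/s
Panel 2-3: Δb = 11.7 m, d̄ = (1.67+0.47)/2 = 1.07, v̄ = (1.15+0.44)/2 = 0.795 → q = 11.7×1.07×0.795 = 9.953 m³/s
Q = Σ q = 17.82 m³/s

17.8 m³/s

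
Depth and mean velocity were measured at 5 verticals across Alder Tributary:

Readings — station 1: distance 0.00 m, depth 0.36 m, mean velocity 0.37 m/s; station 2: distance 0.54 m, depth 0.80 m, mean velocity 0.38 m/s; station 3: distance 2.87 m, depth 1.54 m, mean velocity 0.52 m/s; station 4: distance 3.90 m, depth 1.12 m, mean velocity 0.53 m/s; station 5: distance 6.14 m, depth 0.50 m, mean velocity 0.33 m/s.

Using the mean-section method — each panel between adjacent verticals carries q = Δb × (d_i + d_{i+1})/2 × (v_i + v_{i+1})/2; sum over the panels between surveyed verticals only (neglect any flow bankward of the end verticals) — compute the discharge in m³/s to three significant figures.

2.84 m³/s

Panel 1-2: Δb = 0.54 m, d̄ = (0.36+0.80)/2 = 0.58, v̄ = (0.37+0.38)/2 = 0.375 → q = 0.54×0.58×0.375 = 0.1175 m³/s
Panel 2-3: Δb = 2.33 m, d̄ = (0.80+1.54)/2 = 1.17, v̄ = (0.38+0.52)/2 = 0.45 → q = 2.33×1.17×0.45 = 1.227 m³/s
Panel 3-4: Δb = 1.03 m, d̄ = (1.54+1.12)/2 = 1.33, v̄ = (0.52+0.53)/2 = 0.525 → q = 1.03×1.33×0.525 = 0.7192 m³/s
Panel 4-5: Δb = 2.24 m, d̄ = (1.12+0.50)/2 = 0.81, v̄ = (0.53+0.33)/2 = 0.43 → q = 2.24×0.81×0.43 = 0.7802 m³/s
Q = Σ q = 2.844 m³/s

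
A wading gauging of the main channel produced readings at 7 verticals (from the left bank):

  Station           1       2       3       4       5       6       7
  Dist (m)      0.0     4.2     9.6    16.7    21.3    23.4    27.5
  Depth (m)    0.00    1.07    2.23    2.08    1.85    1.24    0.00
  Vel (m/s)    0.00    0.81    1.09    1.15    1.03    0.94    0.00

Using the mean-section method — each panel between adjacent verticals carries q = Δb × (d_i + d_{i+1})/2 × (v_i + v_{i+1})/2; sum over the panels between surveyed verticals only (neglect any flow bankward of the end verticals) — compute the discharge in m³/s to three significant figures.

Panel 1-2: Δb = 4.2 m, d̄ = (0.00+1.07)/2 = 0.535, v̄ = (0.00+0.81)/2 = 0.405 → q = 4.2×0.535×0.405 = 0.9100 m³/s
Panel 2-3: Δb = 5.4 m, d̄ = (1.07+2.23)/2 = 1.65, v̄ = (0.81+1.09)/2 = 0.95 → q = 5.4×1.65×0.95 = 8.465 m³/s
Panel 3-4: Δb = 7.1 m, d̄ = (2.23+2.08)/2 = 2.155, v̄ = (1.09+1.15)/2 = 1.12 → q = 7.1×2.155×1.12 = 17.14 m³/s
Panel 4-5: Δb = 4.6 m, d̄ = (2.08+1.85)/2 = 1.965, v̄ = (1.15+1.03)/2 = 1.09 → q = 4.6×1.965×1.09 = 9.853 m³/s
Panel 5-6: Δb = 2.1 m, d̄ = (1.85+1.24)/2 = 1.545, v̄ = (1.03+0.94)/2 = 0.985 → q = 2.1×1.545×0.985 = 3.196 m³/s
Panel 6-7: Δb = 4.1 m, d̄ = (1.24+0.00)/2 = 0.62, v̄ = (0.94+0.00)/2 = 0.47 → q = 4.1×0.62×0.47 = 1.195 m³/s
Q = Σ q = 40.75 m³/s

40.8 m³/s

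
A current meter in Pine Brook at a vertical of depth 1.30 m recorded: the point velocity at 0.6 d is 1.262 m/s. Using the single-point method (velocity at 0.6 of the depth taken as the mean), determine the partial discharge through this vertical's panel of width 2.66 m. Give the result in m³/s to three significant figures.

4.36 m³/s

v̄ = v₀.₆ = 1.262 m/s
q = v̄ × d × w = 1.262 × 1.30 × 2.66 = 4.364 m³/s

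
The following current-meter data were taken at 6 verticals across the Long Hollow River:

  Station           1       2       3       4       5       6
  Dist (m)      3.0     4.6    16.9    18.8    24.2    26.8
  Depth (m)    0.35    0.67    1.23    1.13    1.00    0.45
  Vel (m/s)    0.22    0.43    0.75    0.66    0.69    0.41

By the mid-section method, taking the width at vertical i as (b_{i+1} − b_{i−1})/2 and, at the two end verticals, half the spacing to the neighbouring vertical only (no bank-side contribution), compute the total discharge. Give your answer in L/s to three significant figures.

14300 L/s

w_1 = (4.6 − 3.0)/2 = 0.8 m; q_1 = 0.22 × 0.35 × 0.8 = 0.06160 m³/s
w_2 = (16.9 − 3.0)/2 = 6.95 m; q_2 = 0.43 × 0.67 × 6.95 = 2.002 m³/s
w_3 = (18.8 − 4.6)/2 = 7.1 m; q_3 = 0.75 × 1.23 × 7.1 = 6.550 m³/s
w_4 = (24.2 − 16.9)/2 = 3.65 m; q_4 = 0.66 × 1.13 × 3.65 = 2.722 m³/s
w_5 = (26.8 − 18.8)/2 = 4 m; q_5 = 0.69 × 1.00 × 4 = 2.760 m³/s
w_6 = (26.8 − 24.2)/2 = 1.3 m; q_6 = 0.41 × 0.45 × 1.3 = 0.2399 m³/s
Q = Σ qᵢ = 14.34 m³/s
= 14.34 × 1000 = 14340 L/s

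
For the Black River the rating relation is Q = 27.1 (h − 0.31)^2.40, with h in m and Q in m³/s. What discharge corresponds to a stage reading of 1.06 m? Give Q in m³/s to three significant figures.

Q = 27.1 × (1.06 − 0.31)^2.40 = 27.1 × 0.75^2.40 = 13.59 m³/s

13.6 m³/s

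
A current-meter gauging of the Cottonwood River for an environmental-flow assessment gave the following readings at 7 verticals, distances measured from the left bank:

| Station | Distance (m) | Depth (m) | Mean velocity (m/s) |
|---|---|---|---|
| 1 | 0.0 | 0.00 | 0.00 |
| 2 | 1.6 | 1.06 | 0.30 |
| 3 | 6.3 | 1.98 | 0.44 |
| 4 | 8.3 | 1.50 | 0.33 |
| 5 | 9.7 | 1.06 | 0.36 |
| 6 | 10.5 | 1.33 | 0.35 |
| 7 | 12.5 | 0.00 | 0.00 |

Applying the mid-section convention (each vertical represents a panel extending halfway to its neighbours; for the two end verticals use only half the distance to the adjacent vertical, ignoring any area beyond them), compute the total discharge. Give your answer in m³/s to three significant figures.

w_2 = (6.3 − 0.0)/2 = 3.15 m; q_2 = 0.30 × 1.06 × 3.15 = 1.002 m³/s
w_3 = (8.3 − 1.6)/2 = 3.35 m; q_3 = 0.44 × 1.98 × 3.35 = 2.919 m³/s
w_4 = (9.7 − 6.3)/2 = 1.7 m; q_4 = 0.33 × 1.50 × 1.7 = 0.8415 m³/s
w_5 = (10.5 − 8.3)/2 = 1.1 m; q_5 = 0.36 × 1.06 × 1.1 = 0.4198 m³/s
w_6 = (12.5 − 9.7)/2 = 1.4 m; q_6 = 0.35 × 1.33 × 1.4 = 0.6517 m³/s
Stations 1, 7 contribute zero (depth or velocity is 0).
Q = Σ qᵢ = 5.833 m³/s

5.83 m³/s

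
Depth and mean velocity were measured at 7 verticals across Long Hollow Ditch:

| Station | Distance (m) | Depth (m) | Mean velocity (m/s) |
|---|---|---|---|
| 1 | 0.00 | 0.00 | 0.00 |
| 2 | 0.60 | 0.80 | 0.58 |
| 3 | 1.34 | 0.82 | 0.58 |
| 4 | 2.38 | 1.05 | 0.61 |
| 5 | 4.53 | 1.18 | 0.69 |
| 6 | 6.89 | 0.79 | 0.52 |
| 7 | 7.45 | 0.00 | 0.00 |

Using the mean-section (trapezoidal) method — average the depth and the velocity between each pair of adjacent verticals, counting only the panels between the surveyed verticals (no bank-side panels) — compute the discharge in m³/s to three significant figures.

4.02 m³/s

Panel 1-2: Δb = 0.6 m, d̄ = (0.00+0.80)/2 = 0.4, v̄ = (0.00+0.58)/2 = 0.29 → q = 0.6×0.4×0.29 = 0.06960 m³/s
Panel 2-3: Δb = 0.74 m, d̄ = (0.80+0.82)/2 = 0.81, v̄ = (0.58+0.58)/2 = 0.58 → q = 0.74×0.81×0.58 = 0.3477 m³/s
Panel 3-4: Δb = 1.04 m, d̄ = (0.82+1.05)/2 = 0.935, v̄ = (0.58+0.61)/2 = 0.595 → q = 1.04×0.935×0.595 = 0.5786 m³/s
Panel 4-5: Δb = 2.15 m, d̄ = (1.05+1.18)/2 = 1.115, v̄ = (0.61+0.69)/2 = 0.65 → q = 2.15×1.115×0.65 = 1.558 m³/s
Panel 5-6: Δb = 2.36 m, d̄ = (1.18+0.79)/2 = 0.985, v̄ = (0.69+0.52)/2 = 0.605 → q = 2.36×0.985×0.605 = 1.406 m³/s
Panel 6-7: Δb = 0.56 m, d̄ = (0.79+0.00)/2 = 0.395, v̄ = (0.52+0.00)/2 = 0.26 → q = 0.56×0.395×0.26 = 0.05751 m³/s
Q = Σ q = 4.018 m³/s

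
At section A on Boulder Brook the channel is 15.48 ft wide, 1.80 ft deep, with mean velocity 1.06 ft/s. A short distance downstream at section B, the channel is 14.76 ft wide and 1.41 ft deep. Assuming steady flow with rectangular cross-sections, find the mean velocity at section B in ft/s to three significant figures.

1.42 ft/s

Q = A₁V₁ = (15.48×1.80) × 1.06 = 29.54 ft³/s
A₂ = 14.76 × 1.41 = 20.81 ft²
V₂ = Q/A₂ = 29.54/20.81 = 1.419 ft/s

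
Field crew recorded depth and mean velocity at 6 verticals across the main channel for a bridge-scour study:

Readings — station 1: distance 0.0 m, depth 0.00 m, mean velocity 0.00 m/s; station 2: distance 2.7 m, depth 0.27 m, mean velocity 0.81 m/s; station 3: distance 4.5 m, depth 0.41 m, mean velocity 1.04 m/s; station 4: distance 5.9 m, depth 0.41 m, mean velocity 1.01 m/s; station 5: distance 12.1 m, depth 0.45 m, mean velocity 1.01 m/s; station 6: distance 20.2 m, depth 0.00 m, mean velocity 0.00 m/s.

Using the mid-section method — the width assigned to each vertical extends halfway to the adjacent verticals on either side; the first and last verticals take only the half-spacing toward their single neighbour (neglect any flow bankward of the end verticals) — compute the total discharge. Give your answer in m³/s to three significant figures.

w_2 = (4.5 − 0.0)/2 = 2.25 m; q_2 = 0.81 × 0.27 × 2.25 = 0.4921 m³/s
w_3 = (5.9 − 2.7)/2 = 1.6 m; q_3 = 1.04 × 0.41 × 1.6 = 0.6822 m³/s
w_4 = (12.1 − 4.5)/2 = 3.8 m; q_4 = 1.01 × 0.41 × 3.8 = 1.574 m³/s
w_5 = (20.2 − 5.9)/2 = 7.15 m; q_5 = 1.01 × 0.45 × 7.15 = 3.250 m³/s
Stations 1, 6 contribute zero (depth or velocity is 0).
Q = Σ qᵢ = 5.998 m³/s

6.00 m³/s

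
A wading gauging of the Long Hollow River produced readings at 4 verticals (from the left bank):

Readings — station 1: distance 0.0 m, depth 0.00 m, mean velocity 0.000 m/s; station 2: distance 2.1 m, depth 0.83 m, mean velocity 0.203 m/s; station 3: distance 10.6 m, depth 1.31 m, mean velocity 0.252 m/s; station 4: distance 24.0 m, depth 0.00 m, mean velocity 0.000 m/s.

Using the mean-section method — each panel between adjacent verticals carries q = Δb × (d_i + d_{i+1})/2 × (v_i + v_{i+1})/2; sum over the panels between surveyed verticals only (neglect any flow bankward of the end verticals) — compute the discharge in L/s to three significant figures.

3260 L/s

Panel 1-2: Δb = 2.1 m, d̄ = (0.00+0.83)/2 = 0.415, v̄ = (0.000+0.203)/2 = 0.1015 → q = 2.1×0.415×0.1015 = 0.08846 m³/s
Panel 2-3: Δb = 8.5 m, d̄ = (0.83+1.31)/2 = 1.07, v̄ = (0.203+0.252)/2 = 0.2275 → q = 8.5×1.07×0.2275 = 2.069 m³/s
Panel 3-4: Δb = 13.4 m, d̄ = (1.31+0.00)/2 = 0.655, v̄ = (0.252+0.000)/2 = 0.126 → q = 13.4×0.655×0.126 = 1.106 m³/s
Q = Σ q = 3.263 m³/s
= 3.263 × 1000 = 3263 L/s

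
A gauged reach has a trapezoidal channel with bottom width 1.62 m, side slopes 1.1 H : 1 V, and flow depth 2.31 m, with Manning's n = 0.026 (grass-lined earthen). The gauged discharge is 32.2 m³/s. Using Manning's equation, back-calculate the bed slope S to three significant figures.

0.00643

A = (b + z·y)·y = (1.62 + 1.1×2.31)×2.31 = 9.612 m²
P = b + 2y√(1+z²) = 1.62 + 2×2.31×√(1+1.1²) = 8.488 m
R = A/P = 9.612/8.488 = 1.132 m
S = (Q·n / (1·A·R^(2/3)))² = (32.2×0.026 / (1×9.612×1.086))² = 0.006427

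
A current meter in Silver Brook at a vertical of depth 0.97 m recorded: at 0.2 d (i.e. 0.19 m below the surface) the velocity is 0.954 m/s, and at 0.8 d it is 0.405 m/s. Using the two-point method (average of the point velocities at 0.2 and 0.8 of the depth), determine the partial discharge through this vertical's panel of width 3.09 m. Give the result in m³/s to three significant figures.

v̄ = (0.954 + 0.405) / 2 = 0.6795 m/s
q = v̄ × d × w = 0.6795 × 0.97 × 3.09 = 2.037 m³/s

2.04 m³/s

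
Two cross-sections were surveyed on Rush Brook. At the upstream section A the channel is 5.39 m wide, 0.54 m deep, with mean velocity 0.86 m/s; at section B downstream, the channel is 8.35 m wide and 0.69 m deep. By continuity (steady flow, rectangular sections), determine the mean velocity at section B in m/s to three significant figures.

Q = A₁V₁ = (5.39×0.54) × 0.86 = 2.503 m³/s
A₂ = 8.35 × 0.69 = 5.762 m²
V₂ = Q/A₂ = 2.503/5.762 = 0.4345 m/s

0.434 m/s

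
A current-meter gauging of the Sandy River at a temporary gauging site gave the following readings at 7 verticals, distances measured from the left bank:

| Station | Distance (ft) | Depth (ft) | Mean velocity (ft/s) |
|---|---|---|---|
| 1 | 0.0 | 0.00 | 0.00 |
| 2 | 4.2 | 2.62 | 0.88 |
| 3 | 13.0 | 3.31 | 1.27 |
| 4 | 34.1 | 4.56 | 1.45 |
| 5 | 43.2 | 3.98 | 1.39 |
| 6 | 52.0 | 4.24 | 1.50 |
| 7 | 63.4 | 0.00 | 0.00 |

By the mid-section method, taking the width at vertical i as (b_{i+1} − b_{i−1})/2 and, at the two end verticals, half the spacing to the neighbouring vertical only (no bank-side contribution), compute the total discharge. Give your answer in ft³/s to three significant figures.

w_2 = (13.0 − 0.0)/2 = 6.5 ft; q_2 = 0.88 × 2.62 × 6.5 = 14.99 ft³/s
w_3 = (34.1 − 4.2)/2 = 14.95 ft; q_3 = 1.27 × 3.31 × 14.95 = 62.85 ft³/s
w_4 = (43.2 − 13.0)/2 = 15.1 ft; q_4 = 1.45 × 4.56 × 15.1 = 99.84 ft³/s
w_5 = (52.0 − 34.1)/2 = 8.95 ft; q_5 = 1.39 × 3.98 × 8.95 = 49.51 ft³/s
w_6 = (63.4 − 43.2)/2 = 10.1 ft; q_6 = 1.50 × 4.24 × 10.1 = 64.24 ft³/s
Stations 1, 7 contribute zero (depth or velocity is 0).
Q = Σ qᵢ = 291.4 ft³/s

291 ft³/s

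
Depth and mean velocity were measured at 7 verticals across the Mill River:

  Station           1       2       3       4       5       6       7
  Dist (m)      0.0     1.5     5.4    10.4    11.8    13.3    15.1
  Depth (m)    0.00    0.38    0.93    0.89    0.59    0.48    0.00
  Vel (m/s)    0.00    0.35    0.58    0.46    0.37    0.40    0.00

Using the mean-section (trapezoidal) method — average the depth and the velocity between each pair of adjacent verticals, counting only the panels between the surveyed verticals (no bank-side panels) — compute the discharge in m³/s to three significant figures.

Panel 1-2: Δb = 1.5 m, d̄ = (0.00+0.38)/2 = 0.19, v̄ = (0.00+0.35)/2 = 0.175 → q = 1.5×0.19×0.175 = 0.04988 m³/s
Panel 2-3: Δb = 3.9 m, d̄ = (0.38+0.93)/2 = 0.655, v̄ = (0.35+0.58)/2 = 0.465 → q = 3.9×0.655×0.465 = 1.188 m³/s
Panel 3-4: Δb = 5 m, d̄ = (0.93+0.89)/2 = 0.91, v̄ = (0.58+0.46)/2 = 0.52 → q = 5×0.91×0.52 = 2.366 m³/s
Panel 4-5: Δb = 1.4 m, d̄ = (0.89+0.59)/2 = 0.74, v̄ = (0.46+0.37)/2 = 0.415 → q = 1.4×0.74×0.415 = 0.4299 m³/s
Panel 5-6: Δb = 1.5 m, d̄ = (0.59+0.48)/2 = 0.535, v̄ = (0.37+0.40)/2 = 0.385 → q = 1.5×0.535×0.385 = 0.3090 m³/s
Panel 6-7: Δb = 1.8 m, d̄ = (0.48+0.00)/2 = 0.24, v̄ = (0.40+0.00)/2 = 0.2 → q = 1.8×0.24×0.2 = 0.08640 m³/s
Q = Σ q = 4.429 m³/s

4.43 m³/s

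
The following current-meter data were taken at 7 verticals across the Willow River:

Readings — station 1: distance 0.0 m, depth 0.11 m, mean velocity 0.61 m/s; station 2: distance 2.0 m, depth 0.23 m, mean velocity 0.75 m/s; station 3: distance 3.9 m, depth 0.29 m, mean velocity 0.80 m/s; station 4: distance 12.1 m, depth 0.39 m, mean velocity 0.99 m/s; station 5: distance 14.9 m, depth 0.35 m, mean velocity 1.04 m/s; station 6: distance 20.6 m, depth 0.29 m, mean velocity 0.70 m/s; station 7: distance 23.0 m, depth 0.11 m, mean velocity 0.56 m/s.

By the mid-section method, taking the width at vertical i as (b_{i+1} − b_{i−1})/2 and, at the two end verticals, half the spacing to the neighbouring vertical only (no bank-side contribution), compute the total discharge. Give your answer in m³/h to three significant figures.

22100 m³/h

w_1 = (2.0 − 0.0)/2 = 1 m; q_1 = 0.61 × 0.11 × 1 = 0.06710 m³/s
w_2 = (3.9 − 0.0)/2 = 1.95 m; q_2 = 0.75 × 0.23 × 1.95 = 0.3364 m³/s
w_3 = (12.1 − 2.0)/2 = 5.05 m; q_3 = 0.80 × 0.29 × 5.05 = 1.172 m³/s
w_4 = (14.9 − 3.9)/2 = 5.5 m; q_4 = 0.99 × 0.39 × 5.5 = 2.124 m³/s
w_5 = (20.6 − 12.1)/2 = 4.25 m; q_5 = 1.04 × 0.35 × 4.25 = 1.547 m³/s
w_6 = (23.0 − 14.9)/2 = 4.05 m; q_6 = 0.70 × 0.29 × 4.05 = 0.8222 m³/s
w_7 = (23.0 − 20.6)/2 = 1.2 m; q_7 = 0.56 × 0.11 × 1.2 = 0.07392 m³/s
Q = Σ qᵢ = 6.142 m³/s
= 6.142 × 3600 = 22110 m³/h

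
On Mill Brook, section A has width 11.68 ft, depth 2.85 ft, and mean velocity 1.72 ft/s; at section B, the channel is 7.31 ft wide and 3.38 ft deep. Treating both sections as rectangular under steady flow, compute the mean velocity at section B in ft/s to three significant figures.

2.32 ft/s

Q = A₁V₁ = (11.68×2.85) × 1.72 = 57.26 ft³/s
A₂ = 7.31 × 3.38 = 24.71 ft²
V₂ = Q/A₂ = 57.26/24.71 = 2.317 ft/s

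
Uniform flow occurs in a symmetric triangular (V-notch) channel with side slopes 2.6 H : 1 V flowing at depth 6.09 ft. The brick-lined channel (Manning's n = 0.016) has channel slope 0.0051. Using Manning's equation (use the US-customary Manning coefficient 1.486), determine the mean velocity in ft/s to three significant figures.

13.3 ft/s

A = z·y² = 2.6×6.09² = 96.43 ft²
P = 2y√(1+z²) = 2×6.09×√(1+2.6²) = 33.93 ft
R = A/P = 96.43/33.93 = 2.842 ft
Q = (1.486/n)·A·R^(2/3)·S^(1/2) = (1.486/0.016) × 96.43 × 2.842^(2/3) × 0.0051^(1/2) = 1283 ft³/s
V = Q/A = 1283/96.43 = 13.31 ft/s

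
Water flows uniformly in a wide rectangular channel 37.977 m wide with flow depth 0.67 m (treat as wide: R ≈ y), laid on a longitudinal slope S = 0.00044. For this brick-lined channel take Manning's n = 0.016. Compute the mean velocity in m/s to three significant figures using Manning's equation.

A = b·y = 37.977 × 0.67 = 25.44 m²
Wide channel: R ≈ y = 0.67 m
Q = (1/n)·A·R^(2/3)·S^(1/2) = (1/0.016) × 25.44 × 0.6700^(2/3) × 0.00044^(1/2) = 25.54 m³/s
V = Q/A = 25.54/25.44 = 1.004 m/s

1.00 m/s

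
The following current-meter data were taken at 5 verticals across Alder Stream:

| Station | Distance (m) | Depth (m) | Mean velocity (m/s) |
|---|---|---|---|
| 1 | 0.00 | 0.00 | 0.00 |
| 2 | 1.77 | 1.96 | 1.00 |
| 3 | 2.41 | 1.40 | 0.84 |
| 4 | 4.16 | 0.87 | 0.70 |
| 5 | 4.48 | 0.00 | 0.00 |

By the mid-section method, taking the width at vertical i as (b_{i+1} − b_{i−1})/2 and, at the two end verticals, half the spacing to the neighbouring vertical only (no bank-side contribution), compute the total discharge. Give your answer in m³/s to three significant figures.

w_2 = (2.41 − 0.00)/2 = 1.205 m; q_2 = 1.00 × 1.96 × 1.205 = 2.362 m³/s
w_3 = (4.16 − 1.77)/2 = 1.195 m; q_3 = 0.84 × 1.40 × 1.195 = 1.405 m³/s
w_4 = (4.48 − 2.41)/2 = 1.035 m; q_4 = 0.70 × 0.87 × 1.035 = 0.6303 m³/s
Stations 1, 5 contribute zero (depth or velocity is 0).
Q = Σ qᵢ = 4.397 m³/s

4.40 m³/s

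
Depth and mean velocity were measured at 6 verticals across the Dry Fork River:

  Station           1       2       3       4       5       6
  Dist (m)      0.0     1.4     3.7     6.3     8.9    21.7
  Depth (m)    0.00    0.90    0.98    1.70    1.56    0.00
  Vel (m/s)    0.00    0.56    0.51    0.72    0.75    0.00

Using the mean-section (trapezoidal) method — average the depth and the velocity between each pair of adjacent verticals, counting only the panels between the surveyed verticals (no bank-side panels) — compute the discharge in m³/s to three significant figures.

10.3 m³/s

Panel 1-2: Δb = 1.4 m, d̄ = (0.00+0.90)/2 = 0.45, v̄ = (0.00+0.56)/2 = 0.28 → q = 1.4×0.45×0.28 = 0.1764 m³/s
Panel 2-3: Δb = 2.3 m, d̄ = (0.90+0.98)/2 = 0.94, v̄ = (0.56+0.51)/2 = 0.535 → q = 2.3×0.94×0.535 = 1.157 m³/s
Panel 3-4: Δb = 2.6 m, d̄ = (0.98+1.70)/2 = 1.34, v̄ = (0.51+0.72)/2 = 0.615 → q = 2.6×1.34×0.615 = 2.143 m³/s
Panel 4-5: Δb = 2.6 m, d̄ = (1.70+1.56)/2 = 1.63, v̄ = (0.72+0.75)/2 = 0.735 → q = 2.6×1.63×0.735 = 3.115 m³/s
Panel 5-6: Δb = 12.8 m, d̄ = (1.56+0.00)/2 = 0.78, v̄ = (0.75+0.00)/2 = 0.375 → q = 12.8×0.78×0.375 = 3.744 m³/s
Q = Σ q = 10.33 m³/s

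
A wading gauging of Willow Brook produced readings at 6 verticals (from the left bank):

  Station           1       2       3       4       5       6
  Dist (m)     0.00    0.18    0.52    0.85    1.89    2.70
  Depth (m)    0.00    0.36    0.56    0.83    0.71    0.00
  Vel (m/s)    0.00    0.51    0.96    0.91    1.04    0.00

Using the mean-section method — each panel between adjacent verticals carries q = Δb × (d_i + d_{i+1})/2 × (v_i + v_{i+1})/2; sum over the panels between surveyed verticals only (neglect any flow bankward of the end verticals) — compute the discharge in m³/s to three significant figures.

Panel 1-2: Δb = 0.18 m, d̄ = (0.00+0.36)/2 = 0.18, v̄ = (0.00+0.51)/2 = 0.255 → q = 0.18×0.18×0.255 = 0.008262 m³/s
Panel 2-3: Δb = 0.34 m, d̄ = (0.36+0.56)/2 = 0.46, v̄ = (0.51+0.96)/2 = 0.735 → q = 0.34×0.46×0.735 = 0.1150 m³/s
Panel 3-4: Δb = 0.33 m, d̄ = (0.56+0.83)/2 = 0.695, v̄ = (0.96+0.91)/2 = 0.935 → q = 0.33×0.695×0.935 = 0.2144 m³/s
Panel 4-5: Δb = 1.04 m, d̄ = (0.83+0.71)/2 = 0.77, v̄ = (0.91+1.04)/2 = 0.975 → q = 1.04×0.77×0.975 = 0.7808 m³/s
Panel 5-6: Δb = 0.81 m, d̄ = (0.71+0.00)/2 = 0.355, v̄ = (1.04+0.00)/2 = 0.52 → q = 0.81×0.355×0.52 = 0.1495 m³/s
Q = Σ q = 1.268 m³/s

1.27 m³/s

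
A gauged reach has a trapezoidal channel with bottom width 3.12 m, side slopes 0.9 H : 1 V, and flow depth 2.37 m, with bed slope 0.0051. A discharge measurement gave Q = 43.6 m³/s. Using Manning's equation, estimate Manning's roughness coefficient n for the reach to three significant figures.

0.0244

A = (b + z·y)·y = (3.12 + 0.9×2.37)×2.37 = 12.45 m²
P = b + 2y√(1+z²) = 3.12 + 2×2.37×√(1+0.9²) = 9.497 m
R = A/P = 12.45/9.497 = 1.311 m
n = (1/Q)·A·R^(2/3)·S^(1/2) = (1/43.6) × 12.45 × 1.198 × 0.07141 = 0.02442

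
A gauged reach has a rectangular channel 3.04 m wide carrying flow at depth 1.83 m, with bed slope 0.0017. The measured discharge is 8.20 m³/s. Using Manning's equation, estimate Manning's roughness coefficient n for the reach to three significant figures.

A = b·y = 3.04 × 1.83 = 5.563 m²
P = b + 2y = 3.04 + 2×1.83 = 6.700 m
R = A/P = 5.563/6.700 = 0.8303 m
n = (1/Q)·A·R^(2/3)·S^(1/2) = (1/8.20) × 5.563 × 0.8834 × 0.04123 = 0.02471

0.0247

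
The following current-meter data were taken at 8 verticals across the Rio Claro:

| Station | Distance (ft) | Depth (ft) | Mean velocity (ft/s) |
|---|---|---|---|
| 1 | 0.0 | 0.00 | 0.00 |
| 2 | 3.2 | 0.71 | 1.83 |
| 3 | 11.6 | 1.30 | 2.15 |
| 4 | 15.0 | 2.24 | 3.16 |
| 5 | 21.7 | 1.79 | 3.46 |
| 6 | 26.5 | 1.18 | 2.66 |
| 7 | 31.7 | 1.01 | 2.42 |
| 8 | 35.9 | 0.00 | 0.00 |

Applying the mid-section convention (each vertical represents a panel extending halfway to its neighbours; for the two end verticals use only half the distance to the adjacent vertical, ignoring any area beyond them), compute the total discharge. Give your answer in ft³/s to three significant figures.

w_2 = (11.6 − 0.0)/2 = 5.8 ft; q_2 = 1.83 × 0.71 × 5.8 = 7.536 ft³/s
w_3 = (15.0 − 3.2)/2 = 5.9 ft; q_3 = 2.15 × 1.30 × 5.9 = 16.49 ft³/s
w_4 = (21.7 − 11.6)/2 = 5.05 ft; q_4 = 3.16 × 2.24 × 5.05 = 35.75 ft³/s
w_5 = (26.5 − 15.0)/2 = 5.75 ft; q_5 = 3.46 × 1.79 × 5.75 = 35.61 ft³/s
w_6 = (31.7 − 21.7)/2 = 5 ft; q_6 = 2.66 × 1.18 × 5 = 15.69 ft³/s
w_7 = (35.9 − 26.5)/2 = 4.7 ft; q_7 = 2.42 × 1.01 × 4.7 = 11.49 ft³/s
Stations 1, 8 contribute zero (depth or velocity is 0).
Q = Σ qᵢ = 122.6 ft³/s

123 ft³/s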